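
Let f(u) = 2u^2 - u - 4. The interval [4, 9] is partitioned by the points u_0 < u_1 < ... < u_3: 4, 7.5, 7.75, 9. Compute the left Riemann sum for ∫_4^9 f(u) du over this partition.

244.71875

Subinterval widths: 3.5, 0.25, 1.25.
Left endpoints: 4, 7.5, 7.75.
f(4) = 24, f(7.5) = 101, f(7.75) = 108.375.
Sum = Σ Δu_i · f(u_i).
Sum = 244.71875.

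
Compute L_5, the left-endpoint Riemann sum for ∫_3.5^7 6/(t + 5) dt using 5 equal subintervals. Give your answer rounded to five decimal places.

Δt = (7 − 3.5)/5 = 0.7.
Left endpoints: 3.5, 4.2, 4.9, 5.6, 6.3.
f(3.5) = 12/17, f(4.2) = 15/23, f(4.9) = 20/33, f(5.6) = 30/53, f(6.3) = 60/113.
Sum = Δt · [f(3.5) + f(4.2) + f(4.9) + f(5.6) + f(6.3)].
Sum ≈ 2.14279.

2.14279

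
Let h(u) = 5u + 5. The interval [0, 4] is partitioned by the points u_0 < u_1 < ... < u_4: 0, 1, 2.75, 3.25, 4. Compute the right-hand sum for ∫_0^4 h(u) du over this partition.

Subinterval widths: 1, 1.75, 0.5, 0.75.
Right endpoints: 1, 2.75, 3.25, 4.
h(1) = 10, h(2.75) = 18.75, h(3.25) = 21.25, h(4) = 25.
Sum = Σ Δu_i · h(u_i).
Sum = 72.1875.

72.1875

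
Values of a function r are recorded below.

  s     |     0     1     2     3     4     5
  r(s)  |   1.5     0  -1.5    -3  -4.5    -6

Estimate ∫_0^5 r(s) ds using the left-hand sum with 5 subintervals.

-7.5

Δs = 1.
Sum = 1·[1.5 + 0 + (-1.5) + (-3) + (-4.5)] = -7.5.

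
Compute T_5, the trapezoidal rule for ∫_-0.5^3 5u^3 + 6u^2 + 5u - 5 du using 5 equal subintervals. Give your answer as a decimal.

Δu = (3 − (-0.5))/5 = 0.7.
f(-0.5) = -6.625, f(0.2) = -3.72, f(0.9) = 8.005, f(1.6) = 38.84, f(2.3) = 99.075, f(3) = 199.
T_5 = (Δu/2)·[f(u_0) + 2f(u_1) + ... + 2f(u_{4}) + f(u_5)].
Sum = 166.87125.

166.87125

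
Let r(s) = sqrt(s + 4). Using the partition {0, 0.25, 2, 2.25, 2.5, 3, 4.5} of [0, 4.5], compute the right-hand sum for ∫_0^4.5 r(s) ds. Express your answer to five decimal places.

11.76046

Subinterval widths: 0.25, 1.75, 0.25, 0.25, 0.5, 1.5.
Right endpoints: 0.25, 2, 2.25, 2.5, 3, 4.5.
r(0.25) ≈ 2.06155, r(2) ≈ 2.44949, r(2.25) ≈ 2.50000, r(2.5) ≈ 2.54951, r(3) ≈ 2.64575, r(4.5) ≈ 2.91548.
Sum = Σ Δs_i · r(s_i).
Sum ≈ 11.76046.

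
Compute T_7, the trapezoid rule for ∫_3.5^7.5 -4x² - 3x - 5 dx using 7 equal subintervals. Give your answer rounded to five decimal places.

-592.20408

Δx = (7.5 − 3.5)/7 = 4/7.
f(3.5) = -64.5, f(57/14) = -8185/98, f(65/14) = -10305/98, f(73/14) = -12681/98, f(81/14) = -15313/98, f(89/14) = -18201/98, f(97/14) = -21345/98, f(7.5) = -252.5.
T_7 = (Δx/2)·[f(x_0) + 2f(x_1) + ... + 2f(x_{6}) + f(x_7)].
Sum ≈ -592.20408.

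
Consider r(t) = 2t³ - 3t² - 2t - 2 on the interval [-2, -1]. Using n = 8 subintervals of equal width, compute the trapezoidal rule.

-13.53125

Δt = (-1 − (-2))/8 = 0.125.
r(-2) = -26, r(-1.875) = -21.98046875, r(-1.75) = -18.40625, r(-1.625) = -15.25390625, r(-1.5) = -12.5, r(-1.375) = -10.12109375, r(-1.25) = -8.09375, r(-1.125) = -6.39453125, r(-1) = -5.
T_8 = (Δt/2)·[r(t_0) + 2r(t_1) + ... + 2r(t_{7}) + r(t_8)].
Sum = -13.53125.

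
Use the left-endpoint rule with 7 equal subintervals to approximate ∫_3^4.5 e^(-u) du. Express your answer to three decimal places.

0.043

Δu = (4.5 − 3)/7 = 3/14.
Left endpoints: 3, 45/14, 24/7, 51/14, 27/7, 57/14, 30/7.
f(3) ≈ 0.050, f(45/14) ≈ 0.040, f(24/7) ≈ 0.032, f(51/14) ≈ 0.026, f(27/7) ≈ 0.021, f(57/14) ≈ 0.017, f(30/7) ≈ 0.014.
Sum = Δu · [f(3) + f(45/14) + f(24/7) + ...].
Sum ≈ 0.043.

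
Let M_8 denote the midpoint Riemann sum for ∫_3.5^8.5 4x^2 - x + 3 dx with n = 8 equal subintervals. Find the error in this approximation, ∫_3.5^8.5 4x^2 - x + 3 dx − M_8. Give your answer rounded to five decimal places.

0.65104

Exact integral: ∫_3.5^8.5 f(x) dx ≈ 746.6666667.
M_8 = 746.015625.
Error ≈ 746.6666667 − 746.015625 ≈ 0.65104.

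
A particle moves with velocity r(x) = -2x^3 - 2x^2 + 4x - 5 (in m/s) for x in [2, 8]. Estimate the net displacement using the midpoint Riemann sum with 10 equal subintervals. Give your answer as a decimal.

Δx = (8 − 2)/10 = 0.6.
Midpoints: 2.3, 2.9, 3.5, 4.1, 4.7, 5.3, 5.9, 6.5, 7.1, 7.7.
r(2.3) = -30.714, r(2.9) = -58.998, r(3.5) = -101.25, r(4.1) = -160.062, r(4.7) = -238.026, r(5.3) = -337.734, r(5.9) = -461.778, r(6.5) = -612.75, r(7.1) = -793.242, r(7.7) = -1005.846.
Sum = Δx · [r(2.3) + r(2.9) + r(3.5) + ...].
Sum = -2280.24.

-2280.24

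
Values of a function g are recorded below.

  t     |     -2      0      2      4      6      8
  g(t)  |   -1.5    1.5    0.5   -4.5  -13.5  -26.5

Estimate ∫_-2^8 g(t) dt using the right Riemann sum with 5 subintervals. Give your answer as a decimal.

-85

Δt = 2.
Sum = 2·[1.5 + 0.5 + (-4.5) + (-13.5) + (-26.5)] = -85.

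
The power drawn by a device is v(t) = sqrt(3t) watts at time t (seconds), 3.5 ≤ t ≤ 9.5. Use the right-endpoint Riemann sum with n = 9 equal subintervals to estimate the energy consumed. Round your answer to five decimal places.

Δt = (9.5 − 3.5)/9 = 2/3.
Right endpoints: 25/6, 29/6, 5.5, 37/6, 41/6, 7.5, 49/6, 53/6, 9.5.
v(25/6) ≈ 3.53553, v(29/6) ≈ 3.80789, v(5.5) ≈ 4.06202, v(37/6) ≈ 4.30116, v(41/6) ≈ 4.52769, v(7.5) ≈ 4.74342, v(49/6) ≈ 4.94975, v(53/6) ≈ 5.14782, v(9.5) ≈ 5.33854.
Sum = Δt · [v(25/6) + v(29/6) + v(5.5) + ...].
Sum ≈ 26.94254.

26.94254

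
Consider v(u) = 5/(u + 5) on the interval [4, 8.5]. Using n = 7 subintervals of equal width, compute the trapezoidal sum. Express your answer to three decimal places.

2.029

Δu = (8.5 − 4)/7 = 9/14.
v(4) = 5/9, v(65/14) = 14/27, v(37/7) = 35/72, v(83/14) = 70/153, v(46/7) = 35/81, v(101/14) = 70/171, v(55/7) = 7/18, v(8.5) = 10/27.
T_7 = (Δu/2)·[v(u_0) + 2v(u_1) + ... + 2v(u_{6}) + v(u_7)].
Sum ≈ 2.029.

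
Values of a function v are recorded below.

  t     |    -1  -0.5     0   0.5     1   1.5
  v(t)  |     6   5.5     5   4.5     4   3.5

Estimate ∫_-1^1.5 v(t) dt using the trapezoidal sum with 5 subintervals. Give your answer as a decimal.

Δt = 0.5.
T_5 = (0.5/2)·[6 + 2·5.5 + 2·5 + 2·4.5 + 2·4 + 3.5] = 11.875.

11.875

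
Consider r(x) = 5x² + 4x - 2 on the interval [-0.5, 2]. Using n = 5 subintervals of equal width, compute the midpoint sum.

15.78125

Δx = (2 − (-0.5))/5 = 0.5.
Midpoints: -0.25, 0.25, 0.75, 1.25, 1.75.
r(-0.25) = -2.6875, r(0.25) = -0.6875, r(0.75) = 3.8125, r(1.25) = 10.8125, r(1.75) = 20.3125.
Sum = Δx · [r(-0.25) + r(0.25) + r(0.75) + r(1.25) + r(1.75)].
Sum = 15.78125.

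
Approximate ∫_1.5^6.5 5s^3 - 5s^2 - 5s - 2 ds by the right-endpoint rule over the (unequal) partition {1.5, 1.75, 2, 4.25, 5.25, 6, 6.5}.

Subinterval widths: 0.25, 0.25, 2.25, 1, 0.75, 0.5.
Right endpoints: 1.75, 2, 4.25, 5.25, 6, 6.5.
f(1.75) = 0.734375, f(2) = 8, f(4.25) = 270.265625, f(5.25) = 557.453125, f(6) = 868, f(6.5) = 1127.375.
Sum = Σ Δs_i · f(s_i).
Sum = 2382.421875.

2382.421875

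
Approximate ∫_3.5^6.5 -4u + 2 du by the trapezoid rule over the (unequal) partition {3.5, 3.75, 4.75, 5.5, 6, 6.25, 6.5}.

Subinterval widths: 0.25, 1, 0.75, 0.5, 0.25, 0.25.
f(3.5) = -12, f(3.75) = -13, f(4.75) = -17, f(5.5) = -20, f(6) = -22, f(6.25) = -23, f(6.5) = -24.
On each subinterval the trapezoid contributes (Δu_i/2)·[f(u_{i-1}) + f(u_i)].
Sum = -54.

-54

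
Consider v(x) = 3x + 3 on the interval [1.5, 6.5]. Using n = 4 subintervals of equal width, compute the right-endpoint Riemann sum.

84.375

Δx = (6.5 − 1.5)/4 = 1.25.
Right endpoints: 2.75, 4, 5.25, 6.5.
v(2.75) = 11.25, v(4) = 15, v(5.25) = 18.75, v(6.5) = 22.5.
Sum = Δx · [v(2.75) + v(4) + v(5.25) + v(6.5)].
Sum = 84.375.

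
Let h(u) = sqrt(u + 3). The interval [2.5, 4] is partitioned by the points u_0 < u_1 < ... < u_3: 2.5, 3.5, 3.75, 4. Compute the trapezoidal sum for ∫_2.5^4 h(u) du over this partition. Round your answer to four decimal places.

3.7463

Subinterval widths: 1, 0.25, 0.25.
h(2.5) ≈ 2.3452, h(3.5) ≈ 2.5495, h(3.75) ≈ 2.5981, h(4) ≈ 2.6458.
On each subinterval the trapezoid contributes (Δu_i/2)·[h(u_{i-1}) + h(u_i)].
Sum ≈ 3.7463.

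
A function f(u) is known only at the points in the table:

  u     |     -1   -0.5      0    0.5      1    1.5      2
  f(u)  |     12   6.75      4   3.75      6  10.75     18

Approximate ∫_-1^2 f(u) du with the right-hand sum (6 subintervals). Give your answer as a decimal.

Δu = 0.5.
Sum = 0.5·[6.75 + 4 + 3.75 + 6 + 10.75 + 18] = 24.625.

24.625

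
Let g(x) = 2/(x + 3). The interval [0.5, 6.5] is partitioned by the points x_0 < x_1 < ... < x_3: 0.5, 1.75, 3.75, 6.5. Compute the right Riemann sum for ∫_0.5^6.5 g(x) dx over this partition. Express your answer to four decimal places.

Subinterval widths: 1.25, 2, 2.75.
Right endpoints: 1.75, 3.75, 6.5.
g(1.75) = 8/19, g(3.75) = 8/27, g(6.5) = 4/19.
Sum = Σ Δx_i · g(x_i).
Sum ≈ 1.6979.

1.6979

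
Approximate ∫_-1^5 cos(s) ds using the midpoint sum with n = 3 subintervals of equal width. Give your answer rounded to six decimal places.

-0.139581

Δs = (5 − (-1))/3 = 2.
Midpoints: 0, 2, 4.
f(0) ≈ 1.000000, f(2) ≈ -0.416147, f(4) ≈ -0.653644.
Sum = Δs · [f(0) + f(2) + f(4)].
Sum ≈ -0.139581.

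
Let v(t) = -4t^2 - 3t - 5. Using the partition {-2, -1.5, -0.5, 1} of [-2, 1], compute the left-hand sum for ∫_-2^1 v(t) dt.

-23.75

Subinterval widths: 0.5, 1, 1.5.
Left endpoints: -2, -1.5, -0.5.
v(-2) = -15, v(-1.5) = -9.5, v(-0.5) = -4.5.
Sum = Σ Δt_i · v(t_i).
Sum = -23.75.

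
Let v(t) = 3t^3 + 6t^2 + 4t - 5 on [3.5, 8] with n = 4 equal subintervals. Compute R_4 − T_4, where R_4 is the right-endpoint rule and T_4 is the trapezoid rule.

976.4296875

R_4 ≈ 5009.950195.
T_4 ≈ 4033.520508.
R_4 − T_4 = 976.4296875.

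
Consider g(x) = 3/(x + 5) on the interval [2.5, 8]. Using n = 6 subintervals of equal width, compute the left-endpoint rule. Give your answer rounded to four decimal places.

Δx = (8 − 2.5)/6 = 11/12.
Left endpoints: 2.5, 41/12, 13/3, 5.25, 37/6, 85/12.
g(2.5) = 0.4, g(41/12) = 36/101, g(13/3) = 9/28, g(5.25) = 12/41, g(37/6) = 18/67, g(85/12) = 36/145.
Sum = Δx · [g(2.5) + g(41/12) + g(13/3) + ...].
Sum ≈ 1.7302.

1.7302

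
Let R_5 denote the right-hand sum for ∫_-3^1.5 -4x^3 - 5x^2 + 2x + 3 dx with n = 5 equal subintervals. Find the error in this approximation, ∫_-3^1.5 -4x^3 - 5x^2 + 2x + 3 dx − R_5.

33.0075

Exact integral: ∫_-3^1.5 f(x) dx = 32.0625.
R_5 = -0.945.
Error = 32.0625 − (-0.945) = 33.0075.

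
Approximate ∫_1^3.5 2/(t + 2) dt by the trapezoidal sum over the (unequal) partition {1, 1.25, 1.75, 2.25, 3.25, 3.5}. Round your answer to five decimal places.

1.21726

Subinterval widths: 0.25, 0.5, 0.5, 1, 0.25.
f(1) = 2/3, f(1.25) = 8/13, f(1.75) = 8/15, f(2.25) = 8/17, f(3.25) = 8/21, f(3.5) = 4/11.
On each subinterval the trapezoid contributes (Δt_i/2)·[f(t_{i-1}) + f(t_i)].
Sum ≈ 1.21726.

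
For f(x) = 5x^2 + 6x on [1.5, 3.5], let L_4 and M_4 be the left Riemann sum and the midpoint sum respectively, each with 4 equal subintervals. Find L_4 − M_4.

-14.875

L_4 = 80.75.
M_4 = 95.625.
L_4 − M_4 = -14.875.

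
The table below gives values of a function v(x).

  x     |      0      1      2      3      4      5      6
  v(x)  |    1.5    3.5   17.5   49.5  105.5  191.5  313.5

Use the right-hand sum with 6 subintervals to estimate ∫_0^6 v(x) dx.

Δx = 1.
Sum = 1·[3.5 + 17.5 + 49.5 + 105.5 + 191.5 + 313.5] = 681.

681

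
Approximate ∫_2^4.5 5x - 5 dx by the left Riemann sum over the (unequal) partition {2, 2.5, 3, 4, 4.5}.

Subinterval widths: 0.5, 0.5, 1, 0.5.
Left endpoints: 2, 2.5, 3, 4.
f(2) = 5, f(2.5) = 7.5, f(3) = 10, f(4) = 15.
Sum = Σ Δx_i · f(x_i).
Sum = 23.75.

23.75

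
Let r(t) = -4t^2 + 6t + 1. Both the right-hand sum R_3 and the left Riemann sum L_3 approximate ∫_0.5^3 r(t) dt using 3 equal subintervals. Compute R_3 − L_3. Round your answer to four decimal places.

-16.6667

R_3 ≈ -16.574074.
L_3 ≈ 0.092593.
R_3 − L_3 ≈ -16.6667.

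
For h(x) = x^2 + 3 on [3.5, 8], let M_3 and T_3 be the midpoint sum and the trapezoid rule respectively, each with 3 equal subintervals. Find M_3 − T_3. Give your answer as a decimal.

-2.53125

M_3 = 169.03125.
T_3 = 171.5625.
M_3 − T_3 = -2.53125.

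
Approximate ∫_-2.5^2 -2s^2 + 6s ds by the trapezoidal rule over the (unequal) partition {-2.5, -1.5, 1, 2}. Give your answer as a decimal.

Subinterval widths: 1, 2.5, 1.
f(-2.5) = -27.5, f(-1.5) = -13.5, f(1) = 4, f(2) = 4.
On each subinterval the trapezoid contributes (Δs_i/2)·[f(s_{i-1}) + f(s_i)].
Sum = -28.375.

-28.375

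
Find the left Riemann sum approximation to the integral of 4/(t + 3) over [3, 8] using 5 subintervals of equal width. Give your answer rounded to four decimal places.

2.5825

Δt = (8 − 3)/5 = 1.
Left endpoints: 3, 4, 5, 6, 7.
f(3) = 2/3, f(4) = 4/7, f(5) = 0.5, f(6) = 4/9, f(7) = 0.4.
Sum = Δt · [f(3) + f(4) + f(5) + f(6) + f(7)].
Sum ≈ 2.5825.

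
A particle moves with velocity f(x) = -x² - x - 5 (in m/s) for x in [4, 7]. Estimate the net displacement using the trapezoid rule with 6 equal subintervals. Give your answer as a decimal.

Δx = (7 − 4)/6 = 0.5.
f(4) = -25, f(4.5) = -29.75, f(5) = -35, f(5.5) = -40.75, f(6) = -47, f(6.5) = -53.75, f(7) = -61.
T_6 = (Δx/2)·[f(x_0) + 2f(x_1) + ... + 2f(x_{5}) + f(x_6)].
Sum = -124.625.

-124.625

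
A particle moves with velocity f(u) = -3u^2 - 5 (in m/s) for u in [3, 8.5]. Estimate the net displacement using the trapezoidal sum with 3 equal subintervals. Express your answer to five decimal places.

-623.86806

Δu = (8.5 − 3)/3 = 11/6.
f(3) = -32, f(29/6) = -901/12, f(20/3) = -415/3, f(8.5) = -221.75.
T_3 = (Δu/2)·[f(u_0) + 2f(u_1) + 2f(u_2) + f(u_3)].
Sum ≈ -623.86806.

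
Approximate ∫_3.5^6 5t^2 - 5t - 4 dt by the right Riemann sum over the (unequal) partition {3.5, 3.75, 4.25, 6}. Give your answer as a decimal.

Subinterval widths: 0.25, 0.5, 1.75.
Right endpoints: 3.75, 4.25, 6.
f(3.75) = 47.5625, f(4.25) = 65.0625, f(6) = 146.
Sum = Σ Δt_i · f(t_i).
Sum = 299.921875.

299.921875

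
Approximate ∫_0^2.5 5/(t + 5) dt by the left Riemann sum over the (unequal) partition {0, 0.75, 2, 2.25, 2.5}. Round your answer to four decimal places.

Subinterval widths: 0.75, 1.25, 0.25, 0.25.
Left endpoints: 0, 0.75, 2, 2.25.
f(0) = 1, f(0.75) = 20/23, f(2) = 5/7, f(2.25) = 20/29.
Sum = Σ Δt_i · f(t_i).
Sum ≈ 2.1879.

2.1879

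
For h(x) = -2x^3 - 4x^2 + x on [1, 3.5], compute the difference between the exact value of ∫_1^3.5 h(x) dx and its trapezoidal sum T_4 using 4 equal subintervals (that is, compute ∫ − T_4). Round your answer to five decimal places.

2.84831

Exact integral: ∫_1^3.5 h(x) dx ≈ -124.7395833.
T_4 ≈ -127.5878906.
Error ≈ -124.7395833 − (-127.5878906) ≈ 2.84831.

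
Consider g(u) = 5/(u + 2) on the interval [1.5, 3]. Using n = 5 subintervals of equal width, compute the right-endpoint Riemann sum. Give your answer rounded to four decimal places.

Δu = (3 − 1.5)/5 = 0.3.
Right endpoints: 1.8, 2.1, 2.4, 2.7, 3.
g(1.8) = 25/19, g(2.1) = 50/41, g(2.4) = 25/22, g(2.7) = 50/47, g(3) = 1.
Sum = Δu · [g(1.8) + g(2.1) + g(2.4) + g(2.7) + g(3)].
Sum ≈ 1.7206.

1.7206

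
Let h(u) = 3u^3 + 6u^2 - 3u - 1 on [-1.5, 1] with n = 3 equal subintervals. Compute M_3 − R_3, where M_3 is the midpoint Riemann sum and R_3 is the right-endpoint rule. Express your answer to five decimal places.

M_3 ≈ 4.5355903.
R_3 ≈ 5.3819444.
M_3 − R_3 ≈ -0.84635.

-0.84635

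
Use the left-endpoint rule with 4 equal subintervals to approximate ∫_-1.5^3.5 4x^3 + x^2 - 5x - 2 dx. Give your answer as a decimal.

Δx = (3.5 − (-1.5))/4 = 1.25.
Left endpoints: -1.5, -0.25, 1, 2.25.
f(-1.5) = -5.75, f(-0.25) = -0.75, f(1) = -2, f(2.25) = 37.375.
Sum = Δx · [f(-1.5) + f(-0.25) + f(1) + f(2.25)].
Sum = 36.09375.

36.09375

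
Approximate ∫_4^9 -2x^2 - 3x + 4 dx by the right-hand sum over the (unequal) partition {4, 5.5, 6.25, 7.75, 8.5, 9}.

-605.21875

Subinterval widths: 1.5, 0.75, 1.5, 0.75, 0.5.
Right endpoints: 5.5, 6.25, 7.75, 8.5, 9.
f(5.5) = -73, f(6.25) = -92.875, f(7.75) = -139.375, f(8.5) = -166, f(9) = -185.
Sum = Σ Δx_i · f(x_i).
Sum = -605.21875.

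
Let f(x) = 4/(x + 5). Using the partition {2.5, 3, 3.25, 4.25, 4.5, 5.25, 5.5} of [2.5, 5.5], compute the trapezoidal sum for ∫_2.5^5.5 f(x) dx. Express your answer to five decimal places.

1.34740

Subinterval widths: 0.5, 0.25, 1, 0.25, 0.75, 0.25.
f(2.5) = 8/15, f(3) = 0.5, f(3.25) = 16/33, f(4.25) = 16/37, f(4.5) = 8/19, f(5.25) = 16/41, f(5.5) = 8/21.
On each subinterval the trapezoid contributes (Δx_i/2)·[f(x_{i-1}) + f(x_i)].
Sum ≈ 1.34740.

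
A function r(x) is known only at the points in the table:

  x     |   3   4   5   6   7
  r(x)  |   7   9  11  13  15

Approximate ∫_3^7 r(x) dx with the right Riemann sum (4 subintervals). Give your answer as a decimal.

Δx = 1.
Sum = 1·[9 + 11 + 13 + 15] = 48.

48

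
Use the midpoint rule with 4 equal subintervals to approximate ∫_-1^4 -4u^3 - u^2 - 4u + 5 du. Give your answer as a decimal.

Δu = (4 − (-1))/4 = 1.25.
Midpoints: -0.375, 0.875, 2.125, 3.375.
f(-0.375) = 6.5703125, f(0.875) = -1.9453125, f(2.125) = -46.3984375, f(3.375) = -173.6640625.
Sum = Δu · [f(-0.375) + f(0.875) + f(2.125) + f(3.375)].
Sum = -269.296875.

-269.296875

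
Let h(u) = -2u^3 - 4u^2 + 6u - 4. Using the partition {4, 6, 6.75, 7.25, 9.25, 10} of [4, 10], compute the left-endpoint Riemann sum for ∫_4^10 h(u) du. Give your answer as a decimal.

-4403.4765625

Subinterval widths: 2, 0.75, 0.5, 2, 0.75.
Left endpoints: 4, 6, 6.75, 7.25, 9.25.
h(4) = -172, h(6) = -544, h(6.75) = -760.84375, h(7.25) = -932.90625, h(9.25) = -1873.65625.
Sum = Σ Δu_i · h(u_i).
Sum = -4403.4765625.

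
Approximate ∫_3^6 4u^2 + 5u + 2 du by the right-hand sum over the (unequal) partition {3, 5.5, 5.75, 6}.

461

Subinterval widths: 2.5, 0.25, 0.25.
Right endpoints: 5.5, 5.75, 6.
f(5.5) = 150.5, f(5.75) = 163, f(6) = 176.
Sum = Σ Δu_i · f(u_i).
Sum = 461.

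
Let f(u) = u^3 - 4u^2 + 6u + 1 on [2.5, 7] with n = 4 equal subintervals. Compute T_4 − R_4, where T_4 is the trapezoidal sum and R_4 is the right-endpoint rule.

T_4 ≈ 296.463867.
R_4 ≈ 399.612305.
T_4 − R_4 = -103.1484375.

-103.1484375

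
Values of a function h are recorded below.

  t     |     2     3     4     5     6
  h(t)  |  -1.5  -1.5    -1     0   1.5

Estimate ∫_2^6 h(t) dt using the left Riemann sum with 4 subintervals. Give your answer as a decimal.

Δt = 1.
Sum = 1·[(-1.5) + (-1.5) + (-1) + 0] = -4.

-4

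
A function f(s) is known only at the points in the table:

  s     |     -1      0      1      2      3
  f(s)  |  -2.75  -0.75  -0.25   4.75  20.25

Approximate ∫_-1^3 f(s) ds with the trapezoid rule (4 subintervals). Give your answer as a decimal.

Δs = 1.
T_4 = (1/2)·[(-2.75) + 2·(-0.75) + 2·(-0.25) + 2·4.75 + 20.25] = 12.5.

12.5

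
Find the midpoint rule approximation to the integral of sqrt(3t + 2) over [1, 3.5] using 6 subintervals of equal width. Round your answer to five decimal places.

7.33819

Δt = (3.5 − 1)/6 = 5/12.
Midpoints: 29/24, 1.625, 49/24, 59/24, 2.875, 79/24.
f(29/24) ≈ 2.37171, f(1.625) ≈ 2.62202, f(49/24) ≈ 2.85044, f(59/24) ≈ 3.06186, f(2.875) ≈ 3.25960, f(79/24) ≈ 3.44601.
Sum = Δt · [f(29/24) + f(1.625) + f(49/24) + ...].
Sum ≈ 7.33819.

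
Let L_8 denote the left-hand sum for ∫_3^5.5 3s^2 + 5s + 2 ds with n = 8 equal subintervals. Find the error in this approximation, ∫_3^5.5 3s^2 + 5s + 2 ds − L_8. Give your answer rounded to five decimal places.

Exact integral: ∫_3^5.5 f(s) ds = 197.5.
L_8 ≈ 185.7080078.
Error ≈ 197.5 − 185.7080078 ≈ 11.79199.

11.79199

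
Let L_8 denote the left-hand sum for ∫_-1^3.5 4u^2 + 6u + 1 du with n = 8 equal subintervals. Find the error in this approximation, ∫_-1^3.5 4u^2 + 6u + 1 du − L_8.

19.30078125

Exact integral: ∫_-1^3.5 f(u) du = 96.75.
L_8 = 77.44921875.
Error = 96.75 − 77.44921875 = 19.30078125.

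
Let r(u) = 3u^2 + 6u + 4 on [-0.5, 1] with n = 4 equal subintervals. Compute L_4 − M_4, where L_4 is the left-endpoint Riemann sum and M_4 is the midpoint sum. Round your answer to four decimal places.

-1.9512

L_4 = 7.37109375.
M_4 ≈ 9.322266.
L_4 − M_4 ≈ -1.9512.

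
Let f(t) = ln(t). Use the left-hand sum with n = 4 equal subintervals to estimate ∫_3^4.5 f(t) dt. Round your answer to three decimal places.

1.895

Δt = (4.5 − 3)/4 = 0.375.
Left endpoints: 3, 3.375, 3.75, 4.125.
f(3) ≈ 1.099, f(3.375) ≈ 1.216, f(3.75) ≈ 1.322, f(4.125) ≈ 1.417.
Sum = Δt · [f(3) + f(3.375) + f(3.75) + f(4.125)].
Sum ≈ 1.895.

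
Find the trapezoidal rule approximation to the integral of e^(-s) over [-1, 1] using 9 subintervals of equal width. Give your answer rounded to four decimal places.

Δs = (1 − (-1))/9 = 2/9.
f(-1) ≈ 2.7183, f(-7/9) ≈ 2.1766, f(-5/9) ≈ 1.7429, f(-1/3) ≈ 1.3956, f(-1/9) ≈ 1.1175, f(1/9) ≈ 0.8948, f(1/3) ≈ 0.7165, f(5/9) ≈ 0.5738, f(7/9) ≈ 0.4594, f(1) ≈ 0.3679.
T_9 = (Δs/2)·[f(s_0) + 2f(s_1) + ... + 2f(s_{8}) + f(s_9)].
Sum ≈ 2.3601.

2.3601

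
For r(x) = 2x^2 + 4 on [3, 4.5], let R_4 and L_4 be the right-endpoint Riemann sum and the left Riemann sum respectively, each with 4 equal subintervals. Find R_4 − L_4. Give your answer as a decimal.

8.4375

R_4 = 53.0390625.
L_4 = 44.6015625.
R_4 − L_4 = 8.4375.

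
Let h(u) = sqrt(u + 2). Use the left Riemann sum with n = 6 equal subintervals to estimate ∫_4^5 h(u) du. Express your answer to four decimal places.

Δu = (5 − 4)/6 = 1/6.
Left endpoints: 4, 25/6, 13/3, 4.5, 14/3, 29/6.
h(4) ≈ 2.4495, h(25/6) ≈ 2.4833, h(13/3) ≈ 2.5166, h(4.5) ≈ 2.5495, h(14/3) ≈ 2.5820, h(29/6) ≈ 2.6141.
Sum = Δu · [h(4) + h(25/6) + h(13/3) + ...].
Sum ≈ 2.5325.

2.5325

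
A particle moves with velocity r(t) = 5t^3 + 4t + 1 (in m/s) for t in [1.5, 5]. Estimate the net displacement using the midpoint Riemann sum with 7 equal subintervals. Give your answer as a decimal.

820.3671875

Δt = (5 − 1.5)/7 = 0.5.
Midpoints: 1.75, 2.25, 2.75, 3.25, 3.75, 4.25, 4.75.
r(1.75) = 34.796875, r(2.25) = 66.953125, r(2.75) = 115.984375, r(3.25) = 185.640625, r(3.75) = 279.671875, r(4.25) = 401.828125, r(4.75) = 555.859375.
Sum = Δt · [r(1.75) + r(2.25) + r(2.75) + ...].
Sum = 820.3671875.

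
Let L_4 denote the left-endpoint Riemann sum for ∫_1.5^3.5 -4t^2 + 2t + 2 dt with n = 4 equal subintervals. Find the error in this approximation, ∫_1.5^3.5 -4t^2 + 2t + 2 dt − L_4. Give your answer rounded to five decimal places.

-8.66667

Exact integral: ∫_1.5^3.5 f(t) dt ≈ -38.6666667.
L_4 = -30.
Error ≈ -38.6666667 − (-30) ≈ -8.66667.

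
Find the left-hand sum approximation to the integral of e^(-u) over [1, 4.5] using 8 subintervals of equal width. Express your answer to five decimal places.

0.44049

Δu = (4.5 − 1)/8 = 0.4375.
Left endpoints: 1, 1.4375, 1.875, 2.3125, 2.75, 3.1875, 3.625, 4.0625.
f(1) ≈ 0.36788, f(1.4375) ≈ 0.23752, f(1.875) ≈ 0.15335, f(2.3125) ≈ 0.09901, f(2.75) ≈ 0.06393, f(3.1875) ≈ 0.04127, f(3.625) ≈ 0.02665, f(4.0625) ≈ 0.01721.
Sum = Δu · [f(1) + f(1.4375) + f(1.875) + ...].
Sum ≈ 0.44049.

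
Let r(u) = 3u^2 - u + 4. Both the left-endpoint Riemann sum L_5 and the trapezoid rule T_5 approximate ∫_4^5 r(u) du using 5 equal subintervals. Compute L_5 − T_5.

L_5 = 57.92.
T_5 = 60.52.
L_5 − T_5 = -2.6.

-2.6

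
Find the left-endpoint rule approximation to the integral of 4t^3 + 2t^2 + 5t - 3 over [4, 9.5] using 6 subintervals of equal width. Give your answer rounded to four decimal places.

7115.8478

Δt = (9.5 − 4)/6 = 11/12.
Left endpoints: 4, 59/12, 35/6, 6.75, 23/3, 103/12.
f(4) = 305, f(59/12) = 235589/432, f(35/6) = 47963/54, f(6.75) = 1352.0625, f(23/3) = 52796/27, f(103/12) = 1173625/432.
Sum = Δt · [f(4) + f(59/12) + f(35/6) + ...].
Sum ≈ 7115.8478.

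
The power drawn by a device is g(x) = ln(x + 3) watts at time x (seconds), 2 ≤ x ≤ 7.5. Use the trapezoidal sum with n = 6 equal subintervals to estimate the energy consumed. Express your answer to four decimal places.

11.1349

Δx = (7.5 − 2)/6 = 11/12.
g(2) ≈ 1.6094, g(35/12) ≈ 1.7778, g(23/6) ≈ 1.9218, g(4.75) ≈ 2.0477, g(17/3) ≈ 2.1595, g(79/12) ≈ 2.2600, g(7.5) ≈ 2.3514.
T_6 = (Δx/2)·[g(x_0) + 2g(x_1) + ... + 2g(x_{5}) + g(x_6)].
Sum ≈ 11.1349.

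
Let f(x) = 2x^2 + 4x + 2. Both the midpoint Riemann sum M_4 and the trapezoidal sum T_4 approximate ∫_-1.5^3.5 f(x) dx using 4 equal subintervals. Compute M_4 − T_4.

M_4 = 59.53125.
T_4 = 63.4375.
M_4 − T_4 = -3.90625.

-3.90625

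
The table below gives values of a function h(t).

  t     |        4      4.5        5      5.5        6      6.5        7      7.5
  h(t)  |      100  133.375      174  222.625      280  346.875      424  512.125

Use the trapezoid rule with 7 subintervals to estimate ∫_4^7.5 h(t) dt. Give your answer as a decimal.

Δt = 0.5.
T_7 = (0.5/2)·[100 + 2·133.375 + 2·174 + 2·222.625 + 2·280 + 2·346.875 + 2·424 + 512.125] = 943.46875.

943.46875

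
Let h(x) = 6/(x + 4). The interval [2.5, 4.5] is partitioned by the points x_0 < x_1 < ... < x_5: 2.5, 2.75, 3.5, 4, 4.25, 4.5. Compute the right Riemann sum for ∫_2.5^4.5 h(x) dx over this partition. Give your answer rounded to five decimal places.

1.55551

Subinterval widths: 0.25, 0.75, 0.5, 0.25, 0.25.
Right endpoints: 2.75, 3.5, 4, 4.25, 4.5.
h(2.75) = 8/9, h(3.5) = 0.8, h(4) = 0.75, h(4.25) = 8/11, h(4.5) = 12/17.
Sum = Σ Δx_i · h(x_i).
Sum ≈ 1.55551.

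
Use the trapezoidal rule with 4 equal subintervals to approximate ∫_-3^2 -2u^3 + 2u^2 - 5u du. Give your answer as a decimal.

Δu = (2 − (-3))/4 = 1.25.
f(-3) = 87, f(-1.75) = 25.59375, f(-0.5) = 3.25, f(0.75) = -3.46875, f(2) = -18.
T_4 = (Δu/2)·[f(u_0) + 2f(u_1) + 2f(u_2) + 2f(u_3) + f(u_4)].
Sum = 74.84375.

74.84375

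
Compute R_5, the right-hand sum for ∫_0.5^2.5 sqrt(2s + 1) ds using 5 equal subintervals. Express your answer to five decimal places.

4.15926

Δs = (2.5 − 0.5)/5 = 0.4.
Right endpoints: 0.9, 1.3, 1.7, 2.1, 2.5.
f(0.9) ≈ 1.67332, f(1.3) ≈ 1.89737, f(1.7) ≈ 2.09762, f(2.1) ≈ 2.28035, f(2.5) ≈ 2.44949.
Sum = Δs · [f(0.9) + f(1.3) + f(1.7) + f(2.1) + f(2.5)].
Sum ≈ 4.15926.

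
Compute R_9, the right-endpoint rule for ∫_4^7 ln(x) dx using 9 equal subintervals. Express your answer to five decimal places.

Δx = (7 − 4)/9 = 1/3.
Right endpoints: 13/3, 14/3, 5, 16/3, 17/3, 6, 19/3, 20/3, 7.
f(13/3) ≈ 1.46634, f(14/3) ≈ 1.54045, f(5) ≈ 1.60944, f(16/3) ≈ 1.67398, f(17/3) ≈ 1.73460, f(6) ≈ 1.79176, f(19/3) ≈ 1.84583, f(20/3) ≈ 1.89712, f(7) ≈ 1.94591.
Sum = Δx · [f(13/3) + f(14/3) + f(5) + ...].
Sum ≈ 5.16847.

5.16847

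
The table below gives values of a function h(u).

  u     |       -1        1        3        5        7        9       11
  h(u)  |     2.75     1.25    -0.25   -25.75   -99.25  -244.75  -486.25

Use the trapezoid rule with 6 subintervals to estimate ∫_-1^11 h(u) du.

-1221

Δu = 2.
T_6 = (2/2)·[2.75 + 2·1.25 + 2·(-0.25) + 2·(-25.75) + 2·(-99.25) + 2·(-244.75) + (-486.25)] = -1221.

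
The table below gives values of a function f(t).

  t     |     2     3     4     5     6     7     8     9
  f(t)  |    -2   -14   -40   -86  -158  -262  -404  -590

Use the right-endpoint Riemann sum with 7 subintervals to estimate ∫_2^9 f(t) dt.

-1554

Δt = 1.
Sum = 1·[(-14) + (-40) + (-86) + (-158) + (-262) + (-404) + (-590)] = -1554.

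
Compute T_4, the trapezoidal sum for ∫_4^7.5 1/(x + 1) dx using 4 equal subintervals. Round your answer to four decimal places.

0.5323

Δx = (7.5 − 4)/4 = 0.875.
f(4) = 0.2, f(4.875) = 8/47, f(5.75) = 4/27, f(6.625) = 8/61, f(7.5) = 2/17.
T_4 = (Δx/2)·[f(x_0) + 2f(x_1) + 2f(x_2) + 2f(x_3) + f(x_4)].
Sum ≈ 0.5323.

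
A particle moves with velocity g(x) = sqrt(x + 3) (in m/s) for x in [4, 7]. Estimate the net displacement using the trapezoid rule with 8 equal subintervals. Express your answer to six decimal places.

8.734650

Δx = (7 − 4)/8 = 0.375.
g(4) ≈ 2.645751, g(4.375) ≈ 2.715695, g(4.75) ≈ 2.783882, g(5.125) ≈ 2.850439, g(5.5) ≈ 2.915476, g(5.875) ≈ 2.979094, g(6.25) ≈ 3.041381, g(6.625) ≈ 3.102418, g(7) ≈ 3.162278.
T_8 = (Δx/2)·[g(x_0) + 2g(x_1) + ... + 2g(x_{7}) + g(x_8)].
Sum ≈ 8.734650.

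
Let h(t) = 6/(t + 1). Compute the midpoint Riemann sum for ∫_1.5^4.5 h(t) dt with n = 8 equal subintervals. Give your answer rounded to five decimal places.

4.72630

Δt = (4.5 − 1.5)/8 = 0.375.
Midpoints: 1.6875, 2.0625, 2.4375, 2.8125, 3.1875, 3.5625, 3.9375, 4.3125.
h(1.6875) = 96/43, h(2.0625) = 96/49, h(2.4375) = 96/55, h(2.8125) = 96/61, h(3.1875) = 96/67, h(3.5625) = 96/73, h(3.9375) = 96/79, h(4.3125) = 96/85.
Sum = Δt · [h(1.6875) + h(2.0625) + h(2.4375) + ...].
Sum ≈ 4.72630.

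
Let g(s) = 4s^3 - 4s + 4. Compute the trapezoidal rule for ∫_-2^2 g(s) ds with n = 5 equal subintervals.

16

Δs = (2 − (-2))/5 = 0.8.
g(-2) = -20, g(-1.2) = 1.888, g(-0.4) = 5.344, g(0.4) = 2.656, g(1.2) = 6.112, g(2) = 28.
T_5 = (Δs/2)·[g(s_0) + 2g(s_1) + ... + 2g(s_{4}) + g(s_5)].
Sum = 16.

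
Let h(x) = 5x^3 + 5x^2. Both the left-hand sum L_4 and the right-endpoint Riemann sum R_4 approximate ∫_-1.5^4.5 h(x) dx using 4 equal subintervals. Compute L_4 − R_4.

L_4 = 303.75.
R_4 = 1147.5.
L_4 − R_4 = -843.75.

-843.75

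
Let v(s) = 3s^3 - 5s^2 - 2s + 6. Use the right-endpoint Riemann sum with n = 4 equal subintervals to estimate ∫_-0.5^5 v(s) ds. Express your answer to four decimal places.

460.2705

Δs = (5 − (-0.5))/4 = 1.375.
Right endpoints: 0.875, 2.25, 3.625, 5.
v(0.875) = 1245/512, v(2.25) = 10.359375, v(3.625) = 38887/512, v(5) = 246.
Sum = Δs · [v(0.875) + v(2.25) + v(3.625) + v(5)].
Sum ≈ 460.2705.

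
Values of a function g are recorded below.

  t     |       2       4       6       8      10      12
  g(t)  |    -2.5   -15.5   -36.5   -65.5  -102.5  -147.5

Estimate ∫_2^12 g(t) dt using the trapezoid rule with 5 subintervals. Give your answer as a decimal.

-590

Δt = 2.
T_5 = (2/2)·[(-2.5) + 2·(-15.5) + 2·(-36.5) + 2·(-65.5) + 2·(-102.5) + (-147.5)] = -590.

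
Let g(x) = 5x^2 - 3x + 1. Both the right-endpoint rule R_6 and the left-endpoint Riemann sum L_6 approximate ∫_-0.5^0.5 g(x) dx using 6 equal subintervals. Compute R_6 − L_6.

-0.5

R_6 ≈ 1.1898148.
L_6 ≈ 1.6898148.
R_6 − L_6 = -0.5.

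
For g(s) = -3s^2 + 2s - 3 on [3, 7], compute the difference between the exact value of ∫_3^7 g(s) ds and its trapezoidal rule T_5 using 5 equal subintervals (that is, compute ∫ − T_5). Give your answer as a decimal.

1.28

Exact integral: ∫_3^7 g(s) ds = -288.
T_5 = -289.28.
Error = -288 − (-289.28) = 1.28.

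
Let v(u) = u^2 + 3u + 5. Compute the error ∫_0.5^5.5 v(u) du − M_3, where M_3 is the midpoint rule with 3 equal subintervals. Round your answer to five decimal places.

Exact integral: ∫_0.5^5.5 v(u) du ≈ 125.4166667.
M_3 ≈ 124.2592593.
Error ≈ 125.4166667 − 124.2592593 ≈ 1.15741.

1.15741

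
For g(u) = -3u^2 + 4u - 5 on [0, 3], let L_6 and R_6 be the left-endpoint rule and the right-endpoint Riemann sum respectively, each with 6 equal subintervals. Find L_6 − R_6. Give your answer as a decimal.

7.5

L_6 = -20.625.
R_6 = -28.125.
L_6 − R_6 = 7.5.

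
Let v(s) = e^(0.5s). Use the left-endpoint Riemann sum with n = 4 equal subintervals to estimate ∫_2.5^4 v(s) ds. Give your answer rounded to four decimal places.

Δs = (4 − 2.5)/4 = 0.375.
Left endpoints: 2.5, 2.875, 3.25, 3.625.
v(2.5) ≈ 3.4903, v(2.875) ≈ 4.2102, v(3.25) ≈ 5.0784, v(3.625) ≈ 6.1257.
Sum = Δs · [v(2.5) + v(2.875) + v(3.25) + v(3.625)].
Sum ≈ 7.0892.

7.0892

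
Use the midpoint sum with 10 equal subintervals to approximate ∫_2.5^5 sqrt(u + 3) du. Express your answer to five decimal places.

6.48594

Δu = (5 − 2.5)/10 = 0.25.
Midpoints: 2.625, 2.875, 3.125, 3.375, 3.625, 3.875, 4.125, 4.375, 4.625, 4.875.
f(2.625) ≈ 2.37171, f(2.875) ≈ 2.42384, f(3.125) ≈ 2.47487, f(3.375) ≈ 2.52488, f(3.625) ≈ 2.57391, f(3.875) ≈ 2.62202, f(4.125) ≈ 2.66927, f(4.375) ≈ 2.71570, f(4.625) ≈ 2.76134, f(4.875) ≈ 2.80624.
Sum = Δu · [f(2.625) + f(2.875) + f(3.125) + ...].
Sum ≈ 6.48594.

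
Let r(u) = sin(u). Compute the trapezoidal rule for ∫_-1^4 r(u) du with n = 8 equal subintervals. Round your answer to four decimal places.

Δu = (4 − (-1))/8 = 0.625.
r(-1) ≈ -0.8415, r(-0.375) ≈ -0.3663, r(0.25) ≈ 0.2474, r(0.875) ≈ 0.7675, r(1.5) ≈ 0.9975, r(2.125) ≈ 0.8503, r(2.75) ≈ 0.3817, r(3.375) ≈ -0.2313, r(4) ≈ -0.7568.
T_8 = (Δu/2)·[r(u_0) + 2r(u_1) + ... + 2r(u_{7}) + r(u_8)].
Sum ≈ 1.1548.

1.1548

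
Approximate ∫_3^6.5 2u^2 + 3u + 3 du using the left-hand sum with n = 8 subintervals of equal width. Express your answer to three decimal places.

Δu = (6.5 − 3)/8 = 0.4375.
Left endpoints: 3, 3.4375, 3.875, 4.3125, 4.75, 5.1875, 5.625, 6.0625.
f(3) = 30, f(3.4375) = 36.9453125, f(3.875) = 44.65625, f(4.3125) = 53.1328125, f(4.75) = 62.375, f(5.1875) = 72.3828125, f(5.625) = 83.15625, f(6.0625) = 94.6953125.
Sum = Δu · [f(3) + f(3.4375) + f(3.875) + ...].
Sum ≈ 208.838.

208.838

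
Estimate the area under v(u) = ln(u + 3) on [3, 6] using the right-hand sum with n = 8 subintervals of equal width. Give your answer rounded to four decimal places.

6.0998

Δu = (6 − 3)/8 = 0.375.
Right endpoints: 3.375, 3.75, 4.125, 4.5, 4.875, 5.25, 5.625, 6.
v(3.375) ≈ 1.8524, v(3.75) ≈ 1.9095, v(4.125) ≈ 1.9636, v(4.5) ≈ 2.0149, v(4.875) ≈ 2.0637, v(5.25) ≈ 2.1102, v(5.625) ≈ 2.1547, v(6) ≈ 2.1972.
Sum = Δu · [v(3.375) + v(3.75) + v(4.125) + ...].
Sum ≈ 6.0998.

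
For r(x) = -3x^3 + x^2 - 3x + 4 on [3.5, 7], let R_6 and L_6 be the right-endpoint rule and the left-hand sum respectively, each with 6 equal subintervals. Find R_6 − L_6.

R_6 ≈ -1893.419994.
L_6 ≈ -1383.513744.
R_6 − L_6 = -509.90625.

-509.90625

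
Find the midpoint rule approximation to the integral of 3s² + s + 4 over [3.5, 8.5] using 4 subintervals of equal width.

619.296875

Δs = (8.5 − 3.5)/4 = 1.25.
Midpoints: 4.125, 5.375, 6.625, 7.875.
f(4.125) = 59.171875, f(5.375) = 96.046875, f(6.625) = 142.296875, f(7.875) = 197.921875.
Sum = Δs · [f(4.125) + f(5.375) + f(6.625) + f(7.875)].
Sum = 619.296875.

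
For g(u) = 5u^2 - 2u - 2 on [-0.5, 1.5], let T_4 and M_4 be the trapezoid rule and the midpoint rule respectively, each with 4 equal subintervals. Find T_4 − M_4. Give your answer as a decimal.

T_4 = 0.25.
M_4 = -0.375.
T_4 − M_4 = 0.625.

0.625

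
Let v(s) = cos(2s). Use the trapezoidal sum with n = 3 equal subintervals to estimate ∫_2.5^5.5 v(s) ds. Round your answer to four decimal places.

-0.0132

Δs = (5.5 − 2.5)/3 = 1.
v(2.5) ≈ 0.2837, v(3.5) ≈ 0.7539, v(4.5) ≈ -0.9111, v(5.5) ≈ 0.0044.
T_3 = (Δs/2)·[v(s_0) + 2v(s_1) + 2v(s_2) + v(s_3)].
Sum ≈ -0.0132.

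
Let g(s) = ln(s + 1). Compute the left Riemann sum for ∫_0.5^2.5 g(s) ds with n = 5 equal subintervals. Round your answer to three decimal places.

Δs = (2.5 − 0.5)/5 = 0.4.
Left endpoints: 0.5, 0.9, 1.3, 1.7, 2.1.
g(0.5) ≈ 0.405, g(0.9) ≈ 0.642, g(1.3) ≈ 0.833, g(1.7) ≈ 0.993, g(2.1) ≈ 1.131.
Sum = Δs · [g(0.5) + g(0.9) + g(1.3) + g(1.7) + g(2.1)].
Sum ≈ 1.602.

1.602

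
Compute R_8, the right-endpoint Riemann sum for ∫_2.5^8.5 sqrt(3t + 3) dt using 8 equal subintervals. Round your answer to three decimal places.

Δt = (8.5 − 2.5)/8 = 0.75.
Right endpoints: 3.25, 4, 4.75, 5.5, 6.25, 7, 7.75, 8.5.
f(3.25) ≈ 3.571, f(4) ≈ 3.873, f(4.75) ≈ 4.153, f(5.5) ≈ 4.416, f(6.25) ≈ 4.664, f(7) ≈ 4.899, f(7.75) ≈ 5.123, f(8.5) ≈ 5.339.
Sum = Δt · [f(3.25) + f(4) + f(4.75) + ...].
Sum ≈ 27.028.

27.028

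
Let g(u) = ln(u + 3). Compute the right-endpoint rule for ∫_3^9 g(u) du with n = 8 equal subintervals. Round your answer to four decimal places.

13.3244

Δu = (9 − 3)/8 = 0.75.
Right endpoints: 3.75, 4.5, 5.25, 6, 6.75, 7.5, 8.25, 9.
g(3.75) ≈ 1.9095, g(4.5) ≈ 2.0149, g(5.25) ≈ 2.1102, g(6) ≈ 2.1972, g(6.75) ≈ 2.2773, g(7.5) ≈ 2.3514, g(8.25) ≈ 2.4204, g(9) ≈ 2.4849.
Sum = Δu · [g(3.75) + g(4.5) + g(5.25) + ...].
Sum ≈ 13.3244.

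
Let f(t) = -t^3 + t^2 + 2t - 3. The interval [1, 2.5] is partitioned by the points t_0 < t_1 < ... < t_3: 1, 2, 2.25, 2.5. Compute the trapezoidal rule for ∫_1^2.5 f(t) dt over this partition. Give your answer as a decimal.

-4.50390625

Subinterval widths: 1, 0.25, 0.25.
f(1) = -1, f(2) = -3, f(2.25) = -4.828125, f(2.5) = -7.375.
On each subinterval the trapezoid contributes (Δt_i/2)·[f(t_{i-1}) + f(t_i)].
Sum = -4.50390625.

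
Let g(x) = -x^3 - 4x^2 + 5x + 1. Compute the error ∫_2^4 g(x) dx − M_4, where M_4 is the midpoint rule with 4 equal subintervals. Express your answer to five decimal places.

Exact integral: ∫_2^4 g(x) dx ≈ -102.6666667.
M_4 = -102.125.
Error ≈ -102.6666667 − (-102.125) ≈ -0.54167.

-0.54167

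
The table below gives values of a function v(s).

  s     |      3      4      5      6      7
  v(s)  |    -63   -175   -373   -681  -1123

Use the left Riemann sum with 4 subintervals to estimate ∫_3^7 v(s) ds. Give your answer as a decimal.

-1292

Δs = 1.
Sum = 1·[(-63) + (-175) + (-373) + (-681)] = -1292.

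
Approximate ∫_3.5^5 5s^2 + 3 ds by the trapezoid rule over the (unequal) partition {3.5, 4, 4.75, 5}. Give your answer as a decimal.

141.84375

Subinterval widths: 0.5, 0.75, 0.25.
f(3.5) = 64.25, f(4) = 83, f(4.75) = 115.8125, f(5) = 128.
On each subinterval the trapezoid contributes (Δs_i/2)·[f(s_{i-1}) + f(s_i)].
Sum = 141.84375.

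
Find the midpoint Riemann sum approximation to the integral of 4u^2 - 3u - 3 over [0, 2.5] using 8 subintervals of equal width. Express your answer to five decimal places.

3.87695

Δu = (2.5 − 0)/8 = 0.3125.
Midpoints: 0.15625, 0.46875, 0.78125, 1.09375, 1.40625, 1.71875, 2.03125, 2.34375.
f(0.15625) = -3.37109375, f(0.46875) = -3.52734375, f(0.78125) = -2.90234375, f(1.09375) = -1.49609375, f(1.40625) = 0.69140625, f(1.71875) = 3.66015625, f(2.03125) = 7.41015625, f(2.34375) = 11.94140625.
Sum = Δu · [f(0.15625) + f(0.46875) + f(0.78125) + ...].
Sum ≈ 3.87695.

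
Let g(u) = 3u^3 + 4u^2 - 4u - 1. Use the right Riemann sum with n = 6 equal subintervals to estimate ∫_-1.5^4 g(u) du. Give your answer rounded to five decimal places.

Δu = (4 − (-1.5))/6 = 11/12.
Right endpoints: -7/12, 1/3, 1.25, 13/6, 37/12, 4.
g(-7/12) = 403/192, g(1/3) = -16/9, g(1.25) = 6.109375, g(13/6) = 39.625, g(37/12) = 64877/576, g(4) = 239.
Sum = Δu · [g(-7/12) + g(1/3) + g(1.25) + ...].
Sum ≈ 364.54847.

364.54847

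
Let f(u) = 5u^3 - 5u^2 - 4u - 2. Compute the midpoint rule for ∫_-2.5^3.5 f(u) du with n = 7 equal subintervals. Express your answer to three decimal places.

Δu = (3.5 − (-2.5))/7 = 6/7.
Midpoints: -29/14, -17/14, -5/14, 0.5, 19/14, 31/14, 43/14.
f(-29/14) = -163567/2744, f(-17/14) = -36955/2744, f(-5/14) = -3943/2744, f(0.5) = -4.625, f(19/14) = -11359/2744, f(31/14) = 51893/2744, f(43/14) = 228905/2744.
Sum = Δu · [f(-29/14) + f(-17/14) + f(-5/14) + ...].
Sum ≈ 16.332.

16.332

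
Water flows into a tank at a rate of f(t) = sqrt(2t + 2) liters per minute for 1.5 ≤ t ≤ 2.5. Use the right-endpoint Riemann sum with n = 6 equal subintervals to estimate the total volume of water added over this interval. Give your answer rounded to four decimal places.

Δt = (2.5 − 1.5)/6 = 1/6.
Right endpoints: 5/3, 11/6, 2, 13/6, 7/3, 2.5.
f(5/3) ≈ 2.3094, f(11/6) ≈ 2.3805, f(2) ≈ 2.4495, f(13/6) ≈ 2.5166, f(7/3) ≈ 2.5820, f(2.5) ≈ 2.6458.
Sum = Δt · [f(5/3) + f(11/6) + f(2) + ...].
Sum ≈ 2.4806.

2.4806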